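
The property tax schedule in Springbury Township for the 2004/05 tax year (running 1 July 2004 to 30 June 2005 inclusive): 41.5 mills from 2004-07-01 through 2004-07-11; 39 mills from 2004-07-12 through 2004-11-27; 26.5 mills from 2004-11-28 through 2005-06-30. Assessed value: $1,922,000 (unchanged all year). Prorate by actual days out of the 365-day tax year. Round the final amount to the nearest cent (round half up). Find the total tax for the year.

2004-07-01 to 2004-07-11: 11 days at 41.5 mills → $1,922,000 × 4.15% × 11/365 = $2,403.8164
2004-07-12 to 2004-11-27: 139 days at 39 mills → $1,922,000 × 3.9% × 139/365 = $28,545.6493
2004-11-28 to 2005-06-30: 215 days at 26.5 mills → $1,922,000 × 2.65% × 215/365 = $30,001.6301
Total = $60,951.0959

$60,951.10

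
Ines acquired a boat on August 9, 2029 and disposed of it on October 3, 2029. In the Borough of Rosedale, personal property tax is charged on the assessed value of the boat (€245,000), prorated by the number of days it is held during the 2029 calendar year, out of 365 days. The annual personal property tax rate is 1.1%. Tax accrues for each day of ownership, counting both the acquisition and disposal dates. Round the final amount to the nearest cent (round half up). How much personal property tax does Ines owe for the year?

Days held (August 9 – October 3, 2029): 56 out of 365
Tax = €245,000 × 1.1% × 56/365 = €413.4795

€413.48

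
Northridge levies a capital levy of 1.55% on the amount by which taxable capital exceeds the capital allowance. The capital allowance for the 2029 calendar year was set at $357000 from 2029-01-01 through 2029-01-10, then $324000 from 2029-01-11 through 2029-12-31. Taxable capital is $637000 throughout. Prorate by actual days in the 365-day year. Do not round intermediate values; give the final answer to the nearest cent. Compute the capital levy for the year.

2029-01-01 to 2029-01-10: 10 days, exemption $357000 → ($637000 − $357000) × 1.55% × 10/365 = $118.9041
2029-01-11 to 2029-12-31: 355 days, exemption $324000 → ($637000 − $324000) × 1.55% × 355/365 = $4718.5822
Total = $4837.4863

$4837.49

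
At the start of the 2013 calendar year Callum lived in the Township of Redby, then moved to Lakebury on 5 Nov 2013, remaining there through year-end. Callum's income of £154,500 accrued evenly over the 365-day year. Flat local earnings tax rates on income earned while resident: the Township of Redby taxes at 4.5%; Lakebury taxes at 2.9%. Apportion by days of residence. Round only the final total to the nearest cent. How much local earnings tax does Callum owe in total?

£6,566.46

The Township of Redby, 1 Jan – 4 Nov 2013: 308 days → £154,500 × 4.5% × 308/365 = £5,866.7671
Lakebury, 5 Nov – 31 Dec 2013: 57 days → £154,500 × 2.9% × 57/365 = £699.6945
Total = £6,566.4616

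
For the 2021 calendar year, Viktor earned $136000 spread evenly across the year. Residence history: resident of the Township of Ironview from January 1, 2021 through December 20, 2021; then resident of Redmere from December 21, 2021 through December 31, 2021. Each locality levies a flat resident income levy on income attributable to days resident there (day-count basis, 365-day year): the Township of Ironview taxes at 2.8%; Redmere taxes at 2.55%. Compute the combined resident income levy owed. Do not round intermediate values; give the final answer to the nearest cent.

$3797.75

The Township of Ironview, January 1 – December 20, 2021: 354 days → $136000 × 2.8% × 354/365 = $3693.2384
Redmere, December 21 – December 31, 2021: 11 days → $136000 × 2.55% × 11/365 = $104.5151
Total = $3797.7534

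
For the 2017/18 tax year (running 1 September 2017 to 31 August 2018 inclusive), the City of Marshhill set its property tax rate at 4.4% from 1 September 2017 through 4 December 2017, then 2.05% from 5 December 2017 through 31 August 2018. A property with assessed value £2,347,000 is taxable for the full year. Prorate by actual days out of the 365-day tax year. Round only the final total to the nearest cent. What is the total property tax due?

£62,468.78

1 September – 4 December 2017: 95 days at 4.4% → £2,347,000 × 4.4% × 95/365 = £26,877.9726
5 December 2017 – 31 August 2018: 270 days at 2.05% → £2,347,000 × 2.05% × 270/365 = £35,590.8082
Total = £62,468.7808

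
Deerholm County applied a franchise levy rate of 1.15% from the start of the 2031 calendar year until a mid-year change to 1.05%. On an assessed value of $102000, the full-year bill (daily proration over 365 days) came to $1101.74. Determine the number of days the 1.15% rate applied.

Let d = days at the first rate; then 365 − d days at the second rate.
$102000 × [1.15%·d + 1.05%·(365−d)] / 365 = $1101.74
Solving gives d = 110, so the new rate took effect on 21 April 2031.

110 days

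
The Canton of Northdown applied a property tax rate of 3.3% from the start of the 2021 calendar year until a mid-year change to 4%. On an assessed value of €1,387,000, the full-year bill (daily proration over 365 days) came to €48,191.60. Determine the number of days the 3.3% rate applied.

Let d = days at the first rate; then 365 − d days at the second rate.
€1,387,000 × [3.3%·d + 4%·(365−d)] / 365 = €48,191.60
Solving gives d = 274, so the new rate took effect on October 2, 2021.

274 days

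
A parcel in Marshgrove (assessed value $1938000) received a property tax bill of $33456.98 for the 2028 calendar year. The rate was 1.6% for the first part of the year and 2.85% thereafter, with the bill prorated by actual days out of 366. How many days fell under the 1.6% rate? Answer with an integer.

Let d = days at the first rate; then 366 − d days at the second rate.
$1938000 × [1.6%·d + 2.85%·(366−d)] / 366 = $33456.98
Solving gives d = 329, so the new rate took effect on November 25, 2028.

329 days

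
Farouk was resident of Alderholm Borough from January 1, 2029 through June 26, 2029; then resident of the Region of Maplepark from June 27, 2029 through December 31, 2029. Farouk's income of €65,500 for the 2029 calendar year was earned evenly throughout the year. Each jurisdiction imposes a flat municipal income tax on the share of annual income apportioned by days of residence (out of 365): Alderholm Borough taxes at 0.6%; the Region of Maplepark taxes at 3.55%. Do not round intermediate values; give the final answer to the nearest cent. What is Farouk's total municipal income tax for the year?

Alderholm Borough, January 1 – June 26, 2029: 177 days → €65,500 × 0.6% × 177/365 = €190.5781
The Region of Maplepark, June 27 – December 31, 2029: 188 days → €65,500 × 3.55% × 188/365 = €1,197.6630
Total = €1,388.2411

€1,388.24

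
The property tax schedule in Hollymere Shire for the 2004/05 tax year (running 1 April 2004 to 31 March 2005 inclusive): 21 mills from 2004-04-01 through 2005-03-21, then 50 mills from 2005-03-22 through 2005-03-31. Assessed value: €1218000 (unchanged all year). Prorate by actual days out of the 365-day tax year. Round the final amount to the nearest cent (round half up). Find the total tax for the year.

€26545.73

2004-04-01 to 2005-03-21: 355 days at 21 mills → €1218000 × 2.1% × 355/365 = €24877.2329
2005-03-22 to 2005-03-31: 10 days at 50 mills → €1218000 × 5% × 10/365 = €1668.4932
Total = €26545.7260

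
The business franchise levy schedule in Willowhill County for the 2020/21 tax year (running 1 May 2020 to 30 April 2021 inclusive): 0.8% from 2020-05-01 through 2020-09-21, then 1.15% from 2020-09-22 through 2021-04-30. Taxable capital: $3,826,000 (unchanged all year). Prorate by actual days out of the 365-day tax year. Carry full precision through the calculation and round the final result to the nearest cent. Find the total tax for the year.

2020-05-01 to 2020-09-21: 144 days at 0.8% → $3,826,000 × 0.8% × 144/365 = $12,075.4849
2020-09-22 to 2021-04-30: 221 days at 1.15% → $3,826,000 × 1.15% × 221/365 = $26,640.4904
Total = $38,715.9753

$38,715.98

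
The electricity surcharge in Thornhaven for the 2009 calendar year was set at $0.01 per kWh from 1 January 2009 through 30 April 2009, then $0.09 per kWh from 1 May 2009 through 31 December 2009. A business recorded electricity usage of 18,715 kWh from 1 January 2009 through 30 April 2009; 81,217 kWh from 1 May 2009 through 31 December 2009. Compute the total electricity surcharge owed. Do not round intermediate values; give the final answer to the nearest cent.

1 January – 30 April 2009: 18,715 kWh at $0.01/kWh → $187.15
1 May – 31 December 2009: 81,217 kWh at $0.09/kWh → $7,309.53

$7,496.68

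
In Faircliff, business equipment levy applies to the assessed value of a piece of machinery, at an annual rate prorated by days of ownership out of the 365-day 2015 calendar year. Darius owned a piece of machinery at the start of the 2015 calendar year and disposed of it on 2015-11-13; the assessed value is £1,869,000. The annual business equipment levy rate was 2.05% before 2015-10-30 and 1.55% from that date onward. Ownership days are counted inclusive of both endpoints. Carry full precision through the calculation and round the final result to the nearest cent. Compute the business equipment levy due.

2015-01-01 to 2015-10-29: 302 days at 2.05% → £1,869,000 × 2.05% × 302/365 = £31,701.3123
2015-10-30 to 2015-11-13: 15 days at 1.55% → £1,869,000 × 1.55% × 15/365 = £1,190.5274
Total = £32,891.8397

£32,891.84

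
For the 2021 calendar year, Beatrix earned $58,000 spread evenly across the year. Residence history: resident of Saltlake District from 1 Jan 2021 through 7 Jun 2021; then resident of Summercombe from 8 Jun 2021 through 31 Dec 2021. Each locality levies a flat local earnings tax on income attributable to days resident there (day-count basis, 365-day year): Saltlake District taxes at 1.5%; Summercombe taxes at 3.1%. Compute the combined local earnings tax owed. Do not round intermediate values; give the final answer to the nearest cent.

$1,396.29

Saltlake District, 1 Jan – 7 Jun 2021: 158 days → $58,000 × 1.5% × 158/365 = $376.6027
Summercombe, 8 Jun – 31 Dec 2021: 207 days → $58,000 × 3.1% × 207/365 = $1,019.6877
Total = $1,396.2904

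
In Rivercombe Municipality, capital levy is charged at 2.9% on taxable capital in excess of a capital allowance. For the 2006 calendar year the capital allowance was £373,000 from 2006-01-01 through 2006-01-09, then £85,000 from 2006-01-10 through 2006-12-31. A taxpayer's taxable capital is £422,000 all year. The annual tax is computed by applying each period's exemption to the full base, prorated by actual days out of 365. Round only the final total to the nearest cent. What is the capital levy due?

£9,567.06

2006-01-01 to 2006-01-09: 9 days, exemption £373,000 → (£422,000 − £373,000) × 2.9% × 9/365 = £35.0384
2006-01-10 to 2006-12-31: 356 days, exemption £85,000 → (£422,000 − £85,000) × 2.9% × 356/365 = £9,532.0219
Total = £9,567.0603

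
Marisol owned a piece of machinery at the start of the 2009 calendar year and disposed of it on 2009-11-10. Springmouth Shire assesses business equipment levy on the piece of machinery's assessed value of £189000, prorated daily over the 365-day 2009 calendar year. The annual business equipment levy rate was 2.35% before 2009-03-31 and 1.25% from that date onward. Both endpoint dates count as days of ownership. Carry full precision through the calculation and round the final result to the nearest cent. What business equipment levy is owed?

2009-01-01 to 2009-03-30: 89 days at 2.35% → £189000 × 2.35% × 89/365 = £1082.9959
2009-03-31 to 2009-11-10: 225 days at 1.25% → £189000 × 1.25% × 225/365 = £1456.3356
Total = £2539.3315

£2539.33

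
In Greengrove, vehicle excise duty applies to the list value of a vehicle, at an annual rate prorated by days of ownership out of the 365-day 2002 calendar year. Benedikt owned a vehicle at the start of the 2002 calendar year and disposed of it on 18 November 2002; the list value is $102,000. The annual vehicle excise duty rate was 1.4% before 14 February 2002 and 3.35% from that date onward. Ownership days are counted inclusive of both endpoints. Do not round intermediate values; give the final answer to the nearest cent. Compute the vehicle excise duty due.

1 January – 13 February 2002: 44 days at 1.4% → $102,000 × 1.4% × 44/365 = $172.1425
14 February – 18 November 2002: 278 days at 3.35% → $102,000 × 3.35% × 278/365 = $2,602.5370
Total = $2,774.6795

$2,774.68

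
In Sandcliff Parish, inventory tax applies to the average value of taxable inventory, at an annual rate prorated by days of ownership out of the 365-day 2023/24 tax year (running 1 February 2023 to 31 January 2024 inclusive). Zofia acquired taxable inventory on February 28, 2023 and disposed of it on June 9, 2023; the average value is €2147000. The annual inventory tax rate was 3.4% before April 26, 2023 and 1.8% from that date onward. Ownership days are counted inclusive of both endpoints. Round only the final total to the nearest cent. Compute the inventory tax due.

February 28 – April 25, 2023: 57 days at 3.4% → €2147000 × 3.4% × 57/365 = €11399.6877
April 26 – June 9, 2023: 45 days at 1.8% → €2147000 × 1.8% × 45/365 = €4764.5753
Total = €16164.2630

€16164.26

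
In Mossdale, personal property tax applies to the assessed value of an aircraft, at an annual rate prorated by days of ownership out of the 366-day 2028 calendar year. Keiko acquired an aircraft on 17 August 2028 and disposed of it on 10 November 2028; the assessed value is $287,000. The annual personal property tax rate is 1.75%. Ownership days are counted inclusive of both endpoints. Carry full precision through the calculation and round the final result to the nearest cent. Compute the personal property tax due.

Days held (17 August – 10 November 2028): 86 out of 366
Tax = $287,000 × 1.75% × 86/366 = $1,180.1503

$1,180.15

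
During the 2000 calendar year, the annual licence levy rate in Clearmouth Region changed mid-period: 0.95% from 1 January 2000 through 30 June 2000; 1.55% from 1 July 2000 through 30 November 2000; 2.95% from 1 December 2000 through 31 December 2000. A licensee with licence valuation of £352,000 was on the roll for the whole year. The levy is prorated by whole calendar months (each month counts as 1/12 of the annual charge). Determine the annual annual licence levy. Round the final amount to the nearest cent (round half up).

£4,810.67

1 January – 30 June 2000: 6 months at 0.95% → £352,000 × 0.95% × 6/12 = £1,672.0000
1 July – 30 November 2000: 5 months at 1.55% → £352,000 × 1.55% × 5/12 = £2,273.3333
1 December – 31 December 2000: 1 month at 2.95% → £352,000 × 2.95% × 1/12 = £865.3333
Total = £4,810.6667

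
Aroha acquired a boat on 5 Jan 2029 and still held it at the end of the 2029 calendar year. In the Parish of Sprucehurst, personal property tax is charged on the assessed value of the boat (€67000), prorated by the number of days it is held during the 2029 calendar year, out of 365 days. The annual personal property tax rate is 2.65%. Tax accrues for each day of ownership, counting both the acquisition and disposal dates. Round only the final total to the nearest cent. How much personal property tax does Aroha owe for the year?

€1756.04

Days held (5 Jan – 31 Dec 2029): 361 out of 365
Tax = €67000 × 2.65% × 361/365 = €1756.0425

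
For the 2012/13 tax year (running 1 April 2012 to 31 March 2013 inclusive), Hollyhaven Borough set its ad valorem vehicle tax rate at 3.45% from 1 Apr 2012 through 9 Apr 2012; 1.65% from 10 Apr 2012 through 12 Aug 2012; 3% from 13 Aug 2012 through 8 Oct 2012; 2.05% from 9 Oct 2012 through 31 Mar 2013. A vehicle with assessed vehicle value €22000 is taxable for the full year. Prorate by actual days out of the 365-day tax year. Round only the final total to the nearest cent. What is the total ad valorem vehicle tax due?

1 Apr – 9 Apr 2012: 9 days at 3.45% → €22000 × 3.45% × 9/365 = €18.7151
10 Apr – 12 Aug 2012: 125 days at 1.65% → €22000 × 1.65% × 125/365 = €124.3151
13 Aug – 8 Oct 2012: 57 days at 3% → €22000 × 3% × 57/365 = €103.0685
9 Oct 2012 – 31 Mar 2013: 174 days at 2.05% → €22000 × 2.05% × 174/365 = €214.9973
Total = €461.0959

€461.10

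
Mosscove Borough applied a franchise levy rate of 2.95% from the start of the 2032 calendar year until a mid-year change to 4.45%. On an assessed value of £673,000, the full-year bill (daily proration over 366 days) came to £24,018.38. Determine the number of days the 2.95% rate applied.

Let d = days at the first rate; then 366 − d days at the second rate.
£673,000 × [2.95%·d + 4.45%·(366−d)] / 366 = £24,018.38
Solving gives d = 215, so the new rate took effect on 3 Aug 2032.

215 days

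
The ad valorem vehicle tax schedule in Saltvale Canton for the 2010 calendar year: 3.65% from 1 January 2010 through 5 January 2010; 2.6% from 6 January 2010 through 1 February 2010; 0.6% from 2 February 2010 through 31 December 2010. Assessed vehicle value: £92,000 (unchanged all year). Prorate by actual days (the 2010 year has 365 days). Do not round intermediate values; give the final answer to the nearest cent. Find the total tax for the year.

£726.55

1 January – 5 January 2010: 5 days at 3.65% → £92,000 × 3.65% × 5/365 = £46.0000
6 January – 1 February 2010: 27 days at 2.6% → £92,000 × 2.6% × 27/365 = £176.9425
2 February – 31 December 2010: 333 days at 0.6% → £92,000 × 0.6% × 333/365 = £503.6055
Total = £726.5479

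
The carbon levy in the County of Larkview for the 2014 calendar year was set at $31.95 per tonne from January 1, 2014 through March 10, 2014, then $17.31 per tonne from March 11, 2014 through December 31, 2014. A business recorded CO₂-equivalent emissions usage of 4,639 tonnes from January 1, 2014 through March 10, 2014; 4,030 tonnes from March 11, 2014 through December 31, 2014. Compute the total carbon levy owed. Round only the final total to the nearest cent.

January 1 – March 10, 2014: 4,639 tonnes at $31.95/tonne → $148,216.05
March 11 – December 31, 2014: 4,030 tonnes at $17.31/tonne → $69,759.30

$217,975.35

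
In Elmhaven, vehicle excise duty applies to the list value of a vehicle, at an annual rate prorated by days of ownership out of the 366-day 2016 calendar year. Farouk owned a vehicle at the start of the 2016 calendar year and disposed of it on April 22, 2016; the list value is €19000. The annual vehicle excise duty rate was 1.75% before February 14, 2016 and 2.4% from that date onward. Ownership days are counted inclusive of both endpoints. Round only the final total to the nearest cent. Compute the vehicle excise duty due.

€125.94

January 1 – February 13, 2016: 44 days at 1.75% → €19000 × 1.75% × 44/366 = €39.9727
February 14 – April 22, 2016: 69 days at 2.4% → €19000 × 2.4% × 69/366 = €85.9672
Total = €125.9399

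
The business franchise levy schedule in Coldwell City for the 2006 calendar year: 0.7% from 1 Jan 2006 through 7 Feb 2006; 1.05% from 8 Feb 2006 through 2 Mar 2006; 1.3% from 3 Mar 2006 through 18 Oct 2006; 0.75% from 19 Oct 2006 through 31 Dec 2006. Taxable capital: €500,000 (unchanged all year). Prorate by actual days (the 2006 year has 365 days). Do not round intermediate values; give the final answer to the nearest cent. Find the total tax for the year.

€5,551.37

1 Jan – 7 Feb 2006: 38 days at 0.7% → €500,000 × 0.7% × 38/365 = €364.3836
8 Feb – 2 Mar 2006: 23 days at 1.05% → €500,000 × 1.05% × 23/365 = €330.8219
3 Mar – 18 Oct 2006: 230 days at 1.3% → €500,000 × 1.3% × 230/365 = €4,095.8904
19 Oct – 31 Dec 2006: 74 days at 0.75% → €500,000 × 0.75% × 74/365 = €760.2740
Total = €5,551.3699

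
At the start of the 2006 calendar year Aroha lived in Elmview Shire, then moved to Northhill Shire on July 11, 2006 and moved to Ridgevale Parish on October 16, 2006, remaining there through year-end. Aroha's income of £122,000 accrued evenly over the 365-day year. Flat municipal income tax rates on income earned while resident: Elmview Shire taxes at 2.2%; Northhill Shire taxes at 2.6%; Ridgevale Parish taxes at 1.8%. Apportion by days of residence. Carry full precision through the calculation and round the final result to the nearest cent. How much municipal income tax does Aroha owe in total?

Elmview Shire, January 1 – July 10, 2006: 191 days → £122,000 × 2.2% × 191/365 = £1,404.5041
Northhill Shire, July 11 – October 15, 2006: 97 days → £122,000 × 2.6% × 97/365 = £842.9699
Ridgevale Parish, October 16 – December 31, 2006: 77 days → £122,000 × 1.8% × 77/365 = £463.2658
Total = £2,710.7397

£2,710.74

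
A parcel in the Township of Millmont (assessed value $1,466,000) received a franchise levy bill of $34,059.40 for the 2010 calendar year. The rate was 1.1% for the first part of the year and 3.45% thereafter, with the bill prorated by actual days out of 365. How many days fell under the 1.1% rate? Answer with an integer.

Let d = days at the first rate; then 365 − d days at the second rate.
$1,466,000 × [1.1%·d + 3.45%·(365−d)] / 365 = $34,059.40
Solving gives d = 175, so the new rate took effect on 25 Jun 2010.

175 days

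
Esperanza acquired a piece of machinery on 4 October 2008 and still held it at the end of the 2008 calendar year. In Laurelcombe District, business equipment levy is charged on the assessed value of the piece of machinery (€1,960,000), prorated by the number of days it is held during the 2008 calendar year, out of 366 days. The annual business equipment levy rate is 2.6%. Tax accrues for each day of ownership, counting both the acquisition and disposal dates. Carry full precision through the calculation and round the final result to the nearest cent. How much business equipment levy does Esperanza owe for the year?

Days held (4 October – 31 December 2008): 89 out of 366
Tax = €1,960,000 × 2.6% × 89/366 = €12,391.9126

€12,391.91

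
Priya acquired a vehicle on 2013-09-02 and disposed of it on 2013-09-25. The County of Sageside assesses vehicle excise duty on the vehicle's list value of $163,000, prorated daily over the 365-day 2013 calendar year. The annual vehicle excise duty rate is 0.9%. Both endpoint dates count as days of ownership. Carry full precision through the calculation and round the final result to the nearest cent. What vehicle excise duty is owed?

$96.46

Days held (2013-09-02 to 2013-09-25): 24 out of 365
Tax = $163,000 × 0.9% × 24/365 = $96.4603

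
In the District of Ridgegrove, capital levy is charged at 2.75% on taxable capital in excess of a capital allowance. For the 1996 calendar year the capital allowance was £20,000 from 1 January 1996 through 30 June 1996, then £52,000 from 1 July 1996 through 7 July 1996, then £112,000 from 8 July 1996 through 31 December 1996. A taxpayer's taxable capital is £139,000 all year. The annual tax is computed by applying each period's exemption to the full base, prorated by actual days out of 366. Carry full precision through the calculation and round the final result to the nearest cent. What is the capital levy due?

1 January – 30 June 1996: 182 days, exemption £20,000 → (£139,000 − £20,000) × 2.75% × 182/366 = £1,627.3087
1 July – 7 July 1996: 7 days, exemption £52,000 → (£139,000 − £52,000) × 2.75% × 7/366 = £45.7582
8 July – 31 December 1996: 177 days, exemption £112,000 → (£139,000 − £112,000) × 2.75% × 177/366 = £359.0779
Total = £2,032.1448

£2,032.14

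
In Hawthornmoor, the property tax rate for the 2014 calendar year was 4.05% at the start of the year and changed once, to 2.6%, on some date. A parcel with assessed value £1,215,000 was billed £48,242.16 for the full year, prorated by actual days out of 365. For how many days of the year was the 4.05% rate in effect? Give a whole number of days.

345 days

Let d = days at the first rate; then 365 − d days at the second rate.
£1,215,000 × [4.05%·d + 2.6%·(365−d)] / 365 = £48,242.16
Solving gives d = 345, so the new rate took effect on December 12, 2014.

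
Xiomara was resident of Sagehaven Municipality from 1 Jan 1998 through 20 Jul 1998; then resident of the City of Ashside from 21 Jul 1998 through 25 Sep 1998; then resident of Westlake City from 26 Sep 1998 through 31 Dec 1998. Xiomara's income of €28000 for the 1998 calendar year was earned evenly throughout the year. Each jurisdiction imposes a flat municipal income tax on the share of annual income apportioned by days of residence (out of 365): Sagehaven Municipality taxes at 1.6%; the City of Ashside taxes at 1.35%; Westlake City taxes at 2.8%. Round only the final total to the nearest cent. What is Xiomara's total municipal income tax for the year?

Sagehaven Municipality, 1 Jan – 20 Jul 1998: 201 days → €28000 × 1.6% × 201/365 = €246.7068
The City of Ashside, 21 Jul – 25 Sep 1998: 67 days → €28000 × 1.35% × 67/365 = €69.3863
Westlake City, 26 Sep – 31 Dec 1998: 97 days → €28000 × 2.8% × 97/365 = €208.3507
Total = €524.4438

€524.44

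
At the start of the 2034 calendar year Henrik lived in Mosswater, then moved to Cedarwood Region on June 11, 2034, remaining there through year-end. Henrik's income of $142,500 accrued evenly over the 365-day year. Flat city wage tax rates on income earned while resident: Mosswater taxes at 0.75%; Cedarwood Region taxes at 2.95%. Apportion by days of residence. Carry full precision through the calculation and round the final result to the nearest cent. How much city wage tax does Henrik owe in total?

Mosswater, January 1 – June 10, 2034: 161 days → $142,500 × 0.75% × 161/365 = $471.4212
Cedarwood Region, June 11 – December 31, 2034: 204 days → $142,500 × 2.95% × 204/365 = $2,349.4932
Total = $2,820.9144

$2,820.91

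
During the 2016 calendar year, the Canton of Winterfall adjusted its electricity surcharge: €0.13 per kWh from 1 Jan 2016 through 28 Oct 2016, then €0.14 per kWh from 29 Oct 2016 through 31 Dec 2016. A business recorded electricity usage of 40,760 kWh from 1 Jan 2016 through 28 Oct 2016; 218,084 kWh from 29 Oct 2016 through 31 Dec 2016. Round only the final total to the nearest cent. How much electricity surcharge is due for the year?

€35,830.56

1 Jan – 28 Oct 2016: 40,760 kWh at €0.13/kWh → €5,298.80
29 Oct – 31 Dec 2016: 218,084 kWh at €0.14/kWh → €30,531.76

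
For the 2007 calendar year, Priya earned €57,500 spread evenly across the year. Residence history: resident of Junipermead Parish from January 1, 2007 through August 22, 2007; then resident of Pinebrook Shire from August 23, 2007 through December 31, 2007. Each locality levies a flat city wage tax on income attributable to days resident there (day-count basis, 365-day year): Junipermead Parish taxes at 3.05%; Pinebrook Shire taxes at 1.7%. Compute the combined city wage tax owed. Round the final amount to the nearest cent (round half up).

€1,475.15

Junipermead Parish, January 1 – August 22, 2007: 234 days → €57,500 × 3.05% × 234/365 = €1,124.3219
Pinebrook Shire, August 23 – December 31, 2007: 131 days → €57,500 × 1.7% × 131/365 = €350.8288
Total = €1,475.1507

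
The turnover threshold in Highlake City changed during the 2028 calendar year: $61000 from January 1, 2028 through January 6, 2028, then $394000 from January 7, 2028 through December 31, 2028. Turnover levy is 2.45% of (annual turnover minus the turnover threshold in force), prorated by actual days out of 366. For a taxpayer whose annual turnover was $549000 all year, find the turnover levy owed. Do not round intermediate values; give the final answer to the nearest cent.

$3931.25

January 1 – January 6, 2028: 6 days, exemption $61000 → ($549000 − $61000) × 2.45% × 6/366 = $196.0000
January 7 – December 31, 2028: 360 days, exemption $394000 → ($549000 − $394000) × 2.45% × 360/366 = $3735.2459
Total = $3931.2459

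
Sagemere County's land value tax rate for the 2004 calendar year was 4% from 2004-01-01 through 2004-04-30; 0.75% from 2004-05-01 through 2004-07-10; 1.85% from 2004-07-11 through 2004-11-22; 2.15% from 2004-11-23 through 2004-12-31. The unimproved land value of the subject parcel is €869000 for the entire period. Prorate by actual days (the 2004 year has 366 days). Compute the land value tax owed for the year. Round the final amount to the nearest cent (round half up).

2004-01-01 to 2004-04-30: 121 days at 4% → €869000 × 4% × 121/366 = €11491.6940
2004-05-01 to 2004-07-10: 71 days at 0.75% → €869000 × 0.75% × 71/366 = €1264.3238
2004-07-11 to 2004-11-22: 135 days at 1.85% → €869000 × 1.85% × 135/366 = €5929.8566
2004-11-23 to 2004-12-31: 39 days at 2.15% → €869000 × 2.15% × 39/366 = €1990.8648
Total = €20676.7391

€20676.74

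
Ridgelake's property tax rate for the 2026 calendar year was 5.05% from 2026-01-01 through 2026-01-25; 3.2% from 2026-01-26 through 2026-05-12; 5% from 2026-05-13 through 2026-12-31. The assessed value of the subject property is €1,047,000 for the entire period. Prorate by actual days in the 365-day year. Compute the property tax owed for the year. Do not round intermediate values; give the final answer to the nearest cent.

2026-01-01 to 2026-01-25: 25 days at 5.05% → €1,047,000 × 5.05% × 25/365 = €3,621.4726
2026-01-26 to 2026-05-12: 107 days at 3.2% → €1,047,000 × 3.2% × 107/365 = €9,821.7205
2026-05-13 to 2026-12-31: 233 days at 5% → €1,047,000 × 5% × 233/365 = €33,417.9452
Total = €46,861.1384

€46,861.14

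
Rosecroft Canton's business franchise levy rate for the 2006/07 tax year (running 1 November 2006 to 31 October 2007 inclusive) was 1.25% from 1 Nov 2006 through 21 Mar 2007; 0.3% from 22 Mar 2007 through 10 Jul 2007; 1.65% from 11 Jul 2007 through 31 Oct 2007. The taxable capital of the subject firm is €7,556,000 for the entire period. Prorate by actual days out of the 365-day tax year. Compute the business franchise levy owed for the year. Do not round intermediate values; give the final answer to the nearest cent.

€81,977.42

1 Nov 2006 – 21 Mar 2007: 141 days at 1.25% → €7,556,000 × 1.25% × 141/365 = €36,486.1644
22 Mar – 10 Jul 2007: 111 days at 0.3% → €7,556,000 × 0.3% × 111/365 = €6,893.5562
11 Jul – 31 Oct 2007: 113 days at 1.65% → €7,556,000 × 1.65% × 113/365 = €38,597.7041
Total = €81,977.4247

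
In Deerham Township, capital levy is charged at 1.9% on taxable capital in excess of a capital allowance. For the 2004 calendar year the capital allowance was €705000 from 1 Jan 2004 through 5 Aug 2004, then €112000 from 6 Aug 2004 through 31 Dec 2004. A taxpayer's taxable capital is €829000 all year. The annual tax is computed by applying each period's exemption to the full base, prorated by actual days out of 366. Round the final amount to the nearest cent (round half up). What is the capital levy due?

1 Jan – 5 Aug 2004: 218 days, exemption €705000 → (€829000 − €705000) × 1.9% × 218/366 = €1403.3005
6 Aug – 31 Dec 2004: 148 days, exemption €112000 → (€829000 − €112000) × 1.9% × 148/366 = €5508.7541
Total = €6912.0546

€6912.05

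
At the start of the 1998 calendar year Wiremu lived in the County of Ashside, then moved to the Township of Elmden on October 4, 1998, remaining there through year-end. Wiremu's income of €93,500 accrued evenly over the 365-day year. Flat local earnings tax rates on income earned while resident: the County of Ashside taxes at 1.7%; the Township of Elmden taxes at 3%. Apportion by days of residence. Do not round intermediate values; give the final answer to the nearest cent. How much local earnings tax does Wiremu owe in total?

€1,885.88

The County of Ashside, January 1 – October 3, 1998: 276 days → €93,500 × 1.7% × 276/365 = €1,201.9233
The Township of Elmden, October 4 – December 31, 1998: 89 days → €93,500 × 3% × 89/365 = €683.9589
Total = €1,885.8822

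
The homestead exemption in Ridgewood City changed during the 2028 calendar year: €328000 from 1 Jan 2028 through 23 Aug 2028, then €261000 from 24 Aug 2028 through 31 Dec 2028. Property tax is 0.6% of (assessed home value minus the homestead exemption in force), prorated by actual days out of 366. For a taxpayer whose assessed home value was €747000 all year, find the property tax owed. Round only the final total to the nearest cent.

1 Jan – 23 Aug 2028: 236 days, exemption €328000 → (€747000 − €328000) × 0.6% × 236/366 = €1621.0492
24 Aug – 31 Dec 2028: 130 days, exemption €261000 → (€747000 − €261000) × 0.6% × 130/366 = €1035.7377
Total = €2656.7869

€2656.79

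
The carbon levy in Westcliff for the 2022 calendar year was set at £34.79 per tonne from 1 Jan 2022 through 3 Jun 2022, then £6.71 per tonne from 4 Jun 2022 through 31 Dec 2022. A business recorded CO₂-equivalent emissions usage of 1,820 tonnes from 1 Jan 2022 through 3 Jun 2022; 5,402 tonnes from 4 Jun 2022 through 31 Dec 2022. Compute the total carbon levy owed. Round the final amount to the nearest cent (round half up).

1 Jan – 3 Jun 2022: 1,820 tonnes at £34.79/tonne → £63,317.80
4 Jun – 31 Dec 2022: 5,402 tonnes at £6.71/tonne → £36,247.42

£99,565.22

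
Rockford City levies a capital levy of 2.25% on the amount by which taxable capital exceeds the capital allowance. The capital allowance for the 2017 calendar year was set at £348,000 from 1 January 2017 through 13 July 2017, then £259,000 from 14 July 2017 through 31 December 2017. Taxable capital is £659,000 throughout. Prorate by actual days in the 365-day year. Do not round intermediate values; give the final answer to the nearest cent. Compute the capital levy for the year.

1 January – 13 July 2017: 194 days, exemption £348,000 → (£659,000 − £348,000) × 2.25% × 194/365 = £3,719.2192
14 July – 31 December 2017: 171 days, exemption £259,000 → (£659,000 − £259,000) × 2.25% × 171/365 = £4,216.4384
Total = £7,935.6575

£7,935.66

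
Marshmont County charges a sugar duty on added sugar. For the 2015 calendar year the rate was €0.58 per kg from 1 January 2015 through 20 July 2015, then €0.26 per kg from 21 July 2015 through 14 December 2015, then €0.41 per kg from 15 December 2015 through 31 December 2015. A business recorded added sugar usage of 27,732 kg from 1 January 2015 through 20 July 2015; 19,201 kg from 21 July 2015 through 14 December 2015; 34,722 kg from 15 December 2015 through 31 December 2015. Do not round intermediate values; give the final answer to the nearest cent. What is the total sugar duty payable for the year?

1 January – 20 July 2015: 27,732 kg at €0.58/kg → €16,084.56
21 July – 14 December 2015: 19,201 kg at €0.26/kg → €4,992.26
15 December – 31 December 2015: 34,722 kg at €0.41/kg → €14,236.02

€35,312.84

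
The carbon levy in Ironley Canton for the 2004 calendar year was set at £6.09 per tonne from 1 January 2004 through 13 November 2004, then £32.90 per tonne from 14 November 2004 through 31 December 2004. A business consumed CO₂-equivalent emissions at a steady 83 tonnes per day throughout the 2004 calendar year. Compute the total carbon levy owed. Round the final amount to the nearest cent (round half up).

£291,813.06

1 January – 13 November 2004: 318 days × 83 tonnes/day = 26,394 tonnes at £6.09/tonne → £160,739.46
14 November – 31 December 2004: 48 days × 83 tonnes/day = 3,984 tonnes at £32.90/tonne → £131,073.60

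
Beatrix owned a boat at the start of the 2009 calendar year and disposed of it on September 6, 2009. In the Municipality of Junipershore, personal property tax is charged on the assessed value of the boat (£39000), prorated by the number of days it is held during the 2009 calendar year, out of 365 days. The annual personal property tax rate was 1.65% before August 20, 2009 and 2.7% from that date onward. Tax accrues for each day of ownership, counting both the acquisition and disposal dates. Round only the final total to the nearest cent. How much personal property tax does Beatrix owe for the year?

£459.18

January 1 – August 19, 2009: 231 days at 1.65% → £39000 × 1.65% × 231/365 = £407.2562
August 20 – September 6, 2009: 18 days at 2.7% → £39000 × 2.7% × 18/365 = £51.9288
Total = £459.1849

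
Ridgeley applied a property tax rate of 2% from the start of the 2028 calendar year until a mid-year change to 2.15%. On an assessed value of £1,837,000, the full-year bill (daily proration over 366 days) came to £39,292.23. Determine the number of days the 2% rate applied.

27 days

Let d = days at the first rate; then 366 − d days at the second rate.
£1,837,000 × [2%·d + 2.15%·(366−d)] / 366 = £39,292.23
Solving gives d = 27, so the new rate took effect on 28 Jan 2028.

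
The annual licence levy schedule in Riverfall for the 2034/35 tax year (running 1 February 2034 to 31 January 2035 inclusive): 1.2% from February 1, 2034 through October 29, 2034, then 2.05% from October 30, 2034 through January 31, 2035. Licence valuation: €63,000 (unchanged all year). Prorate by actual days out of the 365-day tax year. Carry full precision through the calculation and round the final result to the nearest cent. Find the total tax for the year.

February 1 – October 29, 2034: 271 days at 1.2% → €63,000 × 1.2% × 271/365 = €561.3041
October 30, 2034 – January 31, 2035: 94 days at 2.05% → €63,000 × 2.05% × 94/365 = €332.6055
Total = €893.9096

€893.91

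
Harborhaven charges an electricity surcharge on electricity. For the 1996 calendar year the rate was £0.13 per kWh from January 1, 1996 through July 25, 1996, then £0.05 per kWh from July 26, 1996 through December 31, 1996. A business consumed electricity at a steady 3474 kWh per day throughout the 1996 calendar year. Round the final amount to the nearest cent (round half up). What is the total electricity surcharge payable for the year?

January 1 – July 25, 1996: 207 days × 3474 kWh/day = 719,118 kWh at £0.13/kWh → £93485.34
July 26 – December 31, 1996: 159 days × 3474 kWh/day = 552,366 kWh at £0.05/kWh → £27618.30

£121103.64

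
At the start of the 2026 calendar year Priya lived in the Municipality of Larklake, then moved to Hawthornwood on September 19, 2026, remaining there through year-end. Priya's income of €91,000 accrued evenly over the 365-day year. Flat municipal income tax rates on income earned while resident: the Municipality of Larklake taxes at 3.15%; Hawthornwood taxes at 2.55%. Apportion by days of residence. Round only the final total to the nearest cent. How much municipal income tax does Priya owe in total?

€2,710.93

The Municipality of Larklake, January 1 – September 18, 2026: 261 days → €91,000 × 3.15% × 261/365 = €2,049.7438
Hawthornwood, September 19 – December 31, 2026: 104 days → €91,000 × 2.55% × 104/365 = €661.1836
Total = €2,710.9274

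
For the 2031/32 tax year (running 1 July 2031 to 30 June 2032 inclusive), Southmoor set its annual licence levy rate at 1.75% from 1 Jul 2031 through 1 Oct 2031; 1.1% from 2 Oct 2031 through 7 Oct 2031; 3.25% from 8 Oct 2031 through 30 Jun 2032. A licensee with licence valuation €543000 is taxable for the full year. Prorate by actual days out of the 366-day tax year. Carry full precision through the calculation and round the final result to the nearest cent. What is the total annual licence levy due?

€15386.48

1 Jul – 1 Oct 2031: 93 days at 1.75% → €543000 × 1.75% × 93/366 = €2414.5697
2 Oct – 7 Oct 2031: 6 days at 1.1% → €543000 × 1.1% × 6/366 = €97.9180
8 Oct 2031 – 30 Jun 2032: 267 days at 3.25% → €543000 × 3.25% × 267/366 = €12873.9959
Total = €15386.4836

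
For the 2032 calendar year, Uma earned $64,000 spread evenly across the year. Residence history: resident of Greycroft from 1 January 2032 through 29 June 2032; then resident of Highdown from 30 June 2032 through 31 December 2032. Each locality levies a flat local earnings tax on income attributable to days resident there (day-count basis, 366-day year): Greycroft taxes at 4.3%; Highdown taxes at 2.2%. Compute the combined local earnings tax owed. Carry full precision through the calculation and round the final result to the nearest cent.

Greycroft, 1 January – 29 June 2032: 181 days → $64,000 × 4.3% × 181/366 = $1,360.9617
Highdown, 30 June – 31 December 2032: 185 days → $64,000 × 2.2% × 185/366 = $711.6940
Total = $2,072.6557

$2,072.66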